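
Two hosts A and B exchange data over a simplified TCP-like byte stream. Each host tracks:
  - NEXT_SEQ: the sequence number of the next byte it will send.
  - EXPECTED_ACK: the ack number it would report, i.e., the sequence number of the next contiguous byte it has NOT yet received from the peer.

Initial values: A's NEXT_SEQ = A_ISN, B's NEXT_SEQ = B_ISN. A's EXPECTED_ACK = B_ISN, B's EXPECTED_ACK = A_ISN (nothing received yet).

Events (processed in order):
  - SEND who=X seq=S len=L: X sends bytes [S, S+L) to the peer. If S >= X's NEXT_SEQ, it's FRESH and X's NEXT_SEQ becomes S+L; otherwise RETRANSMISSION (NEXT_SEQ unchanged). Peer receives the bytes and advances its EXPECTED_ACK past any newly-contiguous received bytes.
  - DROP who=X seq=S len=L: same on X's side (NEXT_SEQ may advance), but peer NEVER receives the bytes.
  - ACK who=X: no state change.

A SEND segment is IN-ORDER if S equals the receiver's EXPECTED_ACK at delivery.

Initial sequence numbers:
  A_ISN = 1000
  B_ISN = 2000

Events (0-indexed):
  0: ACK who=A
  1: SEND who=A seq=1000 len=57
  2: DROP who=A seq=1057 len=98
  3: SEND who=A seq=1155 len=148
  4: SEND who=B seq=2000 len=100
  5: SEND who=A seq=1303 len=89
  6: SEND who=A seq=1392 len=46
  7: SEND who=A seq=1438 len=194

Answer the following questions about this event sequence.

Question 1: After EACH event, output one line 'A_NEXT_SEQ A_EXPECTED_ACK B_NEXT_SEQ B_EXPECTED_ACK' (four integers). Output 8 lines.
1000 2000 2000 1000
1057 2000 2000 1057
1155 2000 2000 1057
1303 2000 2000 1057
1303 2100 2100 1057
1392 2100 2100 1057
1438 2100 2100 1057
1632 2100 2100 1057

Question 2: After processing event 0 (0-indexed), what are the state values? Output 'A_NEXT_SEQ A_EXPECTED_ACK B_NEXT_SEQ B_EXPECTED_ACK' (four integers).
After event 0: A_seq=1000 A_ack=2000 B_seq=2000 B_ack=1000

1000 2000 2000 1000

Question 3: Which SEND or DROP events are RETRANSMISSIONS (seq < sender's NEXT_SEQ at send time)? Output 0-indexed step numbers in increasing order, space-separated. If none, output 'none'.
Answer: none

Derivation:
Step 1: SEND seq=1000 -> fresh
Step 2: DROP seq=1057 -> fresh
Step 3: SEND seq=1155 -> fresh
Step 4: SEND seq=2000 -> fresh
Step 5: SEND seq=1303 -> fresh
Step 6: SEND seq=1392 -> fresh
Step 7: SEND seq=1438 -> fresh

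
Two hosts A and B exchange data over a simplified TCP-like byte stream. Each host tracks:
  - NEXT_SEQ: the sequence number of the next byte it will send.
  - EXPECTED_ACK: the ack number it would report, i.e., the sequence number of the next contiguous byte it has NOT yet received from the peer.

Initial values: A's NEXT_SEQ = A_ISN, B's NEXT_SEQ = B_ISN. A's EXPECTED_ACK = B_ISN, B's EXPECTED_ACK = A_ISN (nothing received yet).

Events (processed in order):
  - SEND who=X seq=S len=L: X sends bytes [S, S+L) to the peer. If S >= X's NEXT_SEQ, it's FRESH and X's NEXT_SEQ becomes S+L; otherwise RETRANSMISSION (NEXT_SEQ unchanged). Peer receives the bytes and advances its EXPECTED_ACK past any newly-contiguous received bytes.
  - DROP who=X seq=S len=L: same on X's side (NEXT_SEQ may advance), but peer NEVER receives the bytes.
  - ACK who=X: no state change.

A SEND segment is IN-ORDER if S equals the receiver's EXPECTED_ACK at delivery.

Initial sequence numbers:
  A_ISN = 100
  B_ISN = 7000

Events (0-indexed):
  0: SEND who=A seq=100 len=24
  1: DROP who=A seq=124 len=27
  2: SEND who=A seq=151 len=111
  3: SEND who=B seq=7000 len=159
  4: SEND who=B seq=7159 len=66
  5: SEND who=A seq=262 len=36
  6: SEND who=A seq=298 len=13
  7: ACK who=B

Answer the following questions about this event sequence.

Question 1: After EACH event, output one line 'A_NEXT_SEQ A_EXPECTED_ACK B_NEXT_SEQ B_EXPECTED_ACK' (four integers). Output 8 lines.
124 7000 7000 124
151 7000 7000 124
262 7000 7000 124
262 7159 7159 124
262 7225 7225 124
298 7225 7225 124
311 7225 7225 124
311 7225 7225 124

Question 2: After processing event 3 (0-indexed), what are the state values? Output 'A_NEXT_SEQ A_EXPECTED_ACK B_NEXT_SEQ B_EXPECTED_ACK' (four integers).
After event 0: A_seq=124 A_ack=7000 B_seq=7000 B_ack=124
After event 1: A_seq=151 A_ack=7000 B_seq=7000 B_ack=124
After event 2: A_seq=262 A_ack=7000 B_seq=7000 B_ack=124
After event 3: A_seq=262 A_ack=7159 B_seq=7159 B_ack=124

262 7159 7159 124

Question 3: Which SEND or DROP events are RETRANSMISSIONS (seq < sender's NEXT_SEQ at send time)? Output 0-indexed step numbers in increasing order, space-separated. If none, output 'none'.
Step 0: SEND seq=100 -> fresh
Step 1: DROP seq=124 -> fresh
Step 2: SEND seq=151 -> fresh
Step 3: SEND seq=7000 -> fresh
Step 4: SEND seq=7159 -> fresh
Step 5: SEND seq=262 -> fresh
Step 6: SEND seq=298 -> fresh

Answer: none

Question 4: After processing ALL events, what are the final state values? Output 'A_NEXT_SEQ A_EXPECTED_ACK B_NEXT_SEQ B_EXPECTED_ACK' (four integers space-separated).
After event 0: A_seq=124 A_ack=7000 B_seq=7000 B_ack=124
After event 1: A_seq=151 A_ack=7000 B_seq=7000 B_ack=124
After event 2: A_seq=262 A_ack=7000 B_seq=7000 B_ack=124
After event 3: A_seq=262 A_ack=7159 B_seq=7159 B_ack=124
After event 4: A_seq=262 A_ack=7225 B_seq=7225 B_ack=124
After event 5: A_seq=298 A_ack=7225 B_seq=7225 B_ack=124
After event 6: A_seq=311 A_ack=7225 B_seq=7225 B_ack=124
After event 7: A_seq=311 A_ack=7225 B_seq=7225 B_ack=124

Answer: 311 7225 7225 124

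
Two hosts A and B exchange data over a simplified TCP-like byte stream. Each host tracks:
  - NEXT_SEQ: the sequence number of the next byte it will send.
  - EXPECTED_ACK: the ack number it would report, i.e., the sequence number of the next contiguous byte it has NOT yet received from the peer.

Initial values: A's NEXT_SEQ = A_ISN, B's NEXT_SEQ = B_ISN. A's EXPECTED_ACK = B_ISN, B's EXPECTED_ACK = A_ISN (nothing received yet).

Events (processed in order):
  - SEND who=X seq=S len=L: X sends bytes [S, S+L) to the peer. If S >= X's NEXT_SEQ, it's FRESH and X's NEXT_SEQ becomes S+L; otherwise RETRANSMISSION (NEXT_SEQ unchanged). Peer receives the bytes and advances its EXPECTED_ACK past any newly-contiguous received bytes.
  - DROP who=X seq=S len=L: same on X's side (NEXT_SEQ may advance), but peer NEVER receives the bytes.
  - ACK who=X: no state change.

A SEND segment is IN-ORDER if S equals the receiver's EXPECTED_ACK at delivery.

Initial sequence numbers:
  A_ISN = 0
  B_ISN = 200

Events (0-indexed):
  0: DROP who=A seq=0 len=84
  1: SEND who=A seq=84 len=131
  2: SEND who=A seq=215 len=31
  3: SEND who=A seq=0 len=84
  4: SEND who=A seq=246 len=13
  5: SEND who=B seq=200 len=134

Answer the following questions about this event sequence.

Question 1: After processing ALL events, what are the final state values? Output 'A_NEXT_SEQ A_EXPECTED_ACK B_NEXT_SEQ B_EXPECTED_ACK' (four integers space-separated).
After event 0: A_seq=84 A_ack=200 B_seq=200 B_ack=0
After event 1: A_seq=215 A_ack=200 B_seq=200 B_ack=0
After event 2: A_seq=246 A_ack=200 B_seq=200 B_ack=0
After event 3: A_seq=246 A_ack=200 B_seq=200 B_ack=246
After event 4: A_seq=259 A_ack=200 B_seq=200 B_ack=259
After event 5: A_seq=259 A_ack=334 B_seq=334 B_ack=259

Answer: 259 334 334 259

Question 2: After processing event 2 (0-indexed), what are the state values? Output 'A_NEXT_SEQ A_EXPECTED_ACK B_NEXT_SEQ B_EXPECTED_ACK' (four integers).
After event 0: A_seq=84 A_ack=200 B_seq=200 B_ack=0
After event 1: A_seq=215 A_ack=200 B_seq=200 B_ack=0
After event 2: A_seq=246 A_ack=200 B_seq=200 B_ack=0

246 200 200 0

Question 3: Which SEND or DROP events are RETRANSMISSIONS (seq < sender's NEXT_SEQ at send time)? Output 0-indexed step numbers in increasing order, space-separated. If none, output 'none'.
Step 0: DROP seq=0 -> fresh
Step 1: SEND seq=84 -> fresh
Step 2: SEND seq=215 -> fresh
Step 3: SEND seq=0 -> retransmit
Step 4: SEND seq=246 -> fresh
Step 5: SEND seq=200 -> fresh

Answer: 3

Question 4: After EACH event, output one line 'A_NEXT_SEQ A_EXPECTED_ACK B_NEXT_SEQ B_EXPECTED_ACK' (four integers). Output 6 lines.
84 200 200 0
215 200 200 0
246 200 200 0
246 200 200 246
259 200 200 259
259 334 334 259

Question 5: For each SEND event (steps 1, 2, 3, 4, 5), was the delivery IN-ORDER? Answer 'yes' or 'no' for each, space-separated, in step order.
Answer: no no yes yes yes

Derivation:
Step 1: SEND seq=84 -> out-of-order
Step 2: SEND seq=215 -> out-of-order
Step 3: SEND seq=0 -> in-order
Step 4: SEND seq=246 -> in-order
Step 5: SEND seq=200 -> in-order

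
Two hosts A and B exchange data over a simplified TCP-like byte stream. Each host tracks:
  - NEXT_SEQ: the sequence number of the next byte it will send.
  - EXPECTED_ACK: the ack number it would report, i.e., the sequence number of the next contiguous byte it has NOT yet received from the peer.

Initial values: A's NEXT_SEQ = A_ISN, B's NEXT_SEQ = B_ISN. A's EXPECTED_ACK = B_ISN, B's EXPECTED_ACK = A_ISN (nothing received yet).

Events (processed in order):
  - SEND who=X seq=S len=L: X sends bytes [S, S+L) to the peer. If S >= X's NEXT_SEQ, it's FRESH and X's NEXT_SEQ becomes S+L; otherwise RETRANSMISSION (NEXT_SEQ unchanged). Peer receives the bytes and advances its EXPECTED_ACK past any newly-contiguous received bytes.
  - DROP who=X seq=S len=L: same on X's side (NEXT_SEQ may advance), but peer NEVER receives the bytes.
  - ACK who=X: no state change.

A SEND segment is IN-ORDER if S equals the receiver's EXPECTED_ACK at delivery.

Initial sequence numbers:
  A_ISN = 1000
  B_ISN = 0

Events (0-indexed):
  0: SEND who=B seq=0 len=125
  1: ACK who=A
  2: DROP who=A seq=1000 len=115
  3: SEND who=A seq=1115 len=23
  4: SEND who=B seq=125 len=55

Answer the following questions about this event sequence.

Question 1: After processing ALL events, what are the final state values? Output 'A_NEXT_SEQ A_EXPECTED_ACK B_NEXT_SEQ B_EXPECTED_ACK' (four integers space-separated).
Answer: 1138 180 180 1000

Derivation:
After event 0: A_seq=1000 A_ack=125 B_seq=125 B_ack=1000
After event 1: A_seq=1000 A_ack=125 B_seq=125 B_ack=1000
After event 2: A_seq=1115 A_ack=125 B_seq=125 B_ack=1000
After event 3: A_seq=1138 A_ack=125 B_seq=125 B_ack=1000
After event 4: A_seq=1138 A_ack=180 B_seq=180 B_ack=1000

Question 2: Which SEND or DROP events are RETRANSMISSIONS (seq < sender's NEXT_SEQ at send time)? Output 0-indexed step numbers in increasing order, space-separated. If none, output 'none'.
Step 0: SEND seq=0 -> fresh
Step 2: DROP seq=1000 -> fresh
Step 3: SEND seq=1115 -> fresh
Step 4: SEND seq=125 -> fresh

Answer: none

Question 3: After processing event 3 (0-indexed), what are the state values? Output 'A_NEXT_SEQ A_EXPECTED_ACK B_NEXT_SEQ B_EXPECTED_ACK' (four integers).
After event 0: A_seq=1000 A_ack=125 B_seq=125 B_ack=1000
After event 1: A_seq=1000 A_ack=125 B_seq=125 B_ack=1000
After event 2: A_seq=1115 A_ack=125 B_seq=125 B_ack=1000
After event 3: A_seq=1138 A_ack=125 B_seq=125 B_ack=1000

1138 125 125 1000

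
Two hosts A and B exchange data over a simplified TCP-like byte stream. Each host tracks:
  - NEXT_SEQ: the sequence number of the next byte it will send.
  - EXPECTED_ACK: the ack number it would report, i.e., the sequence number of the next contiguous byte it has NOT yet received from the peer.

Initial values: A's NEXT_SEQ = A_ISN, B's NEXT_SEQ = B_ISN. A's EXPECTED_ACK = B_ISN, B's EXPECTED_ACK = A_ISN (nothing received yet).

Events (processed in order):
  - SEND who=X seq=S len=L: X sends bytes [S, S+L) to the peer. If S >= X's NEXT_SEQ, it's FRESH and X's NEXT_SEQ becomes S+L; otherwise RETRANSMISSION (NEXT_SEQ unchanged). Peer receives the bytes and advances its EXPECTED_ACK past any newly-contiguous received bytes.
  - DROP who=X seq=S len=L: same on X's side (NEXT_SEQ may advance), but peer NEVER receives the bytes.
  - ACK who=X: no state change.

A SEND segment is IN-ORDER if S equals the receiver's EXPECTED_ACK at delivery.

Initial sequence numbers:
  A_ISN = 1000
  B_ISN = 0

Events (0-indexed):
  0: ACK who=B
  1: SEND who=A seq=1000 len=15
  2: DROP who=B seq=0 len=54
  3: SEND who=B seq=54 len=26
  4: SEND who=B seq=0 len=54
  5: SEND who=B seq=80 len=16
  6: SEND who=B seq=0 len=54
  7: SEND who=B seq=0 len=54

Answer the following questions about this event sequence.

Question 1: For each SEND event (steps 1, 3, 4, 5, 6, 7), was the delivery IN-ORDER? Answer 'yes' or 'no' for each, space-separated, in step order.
Step 1: SEND seq=1000 -> in-order
Step 3: SEND seq=54 -> out-of-order
Step 4: SEND seq=0 -> in-order
Step 5: SEND seq=80 -> in-order
Step 6: SEND seq=0 -> out-of-order
Step 7: SEND seq=0 -> out-of-order

Answer: yes no yes yes no no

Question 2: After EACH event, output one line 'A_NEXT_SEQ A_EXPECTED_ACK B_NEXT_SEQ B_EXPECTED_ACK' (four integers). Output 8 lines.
1000 0 0 1000
1015 0 0 1015
1015 0 54 1015
1015 0 80 1015
1015 80 80 1015
1015 96 96 1015
1015 96 96 1015
1015 96 96 1015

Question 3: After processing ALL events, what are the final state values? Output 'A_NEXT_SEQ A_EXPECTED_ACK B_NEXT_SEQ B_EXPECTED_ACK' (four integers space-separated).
Answer: 1015 96 96 1015

Derivation:
After event 0: A_seq=1000 A_ack=0 B_seq=0 B_ack=1000
After event 1: A_seq=1015 A_ack=0 B_seq=0 B_ack=1015
After event 2: A_seq=1015 A_ack=0 B_seq=54 B_ack=1015
After event 3: A_seq=1015 A_ack=0 B_seq=80 B_ack=1015
After event 4: A_seq=1015 A_ack=80 B_seq=80 B_ack=1015
After event 5: A_seq=1015 A_ack=96 B_seq=96 B_ack=1015
After event 6: A_seq=1015 A_ack=96 B_seq=96 B_ack=1015
After event 7: A_seq=1015 A_ack=96 B_seq=96 B_ack=1015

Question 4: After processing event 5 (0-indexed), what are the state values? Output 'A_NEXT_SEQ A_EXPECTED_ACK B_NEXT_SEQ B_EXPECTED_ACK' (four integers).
After event 0: A_seq=1000 A_ack=0 B_seq=0 B_ack=1000
After event 1: A_seq=1015 A_ack=0 B_seq=0 B_ack=1015
After event 2: A_seq=1015 A_ack=0 B_seq=54 B_ack=1015
After event 3: A_seq=1015 A_ack=0 B_seq=80 B_ack=1015
After event 4: A_seq=1015 A_ack=80 B_seq=80 B_ack=1015
After event 5: A_seq=1015 A_ack=96 B_seq=96 B_ack=1015

1015 96 96 1015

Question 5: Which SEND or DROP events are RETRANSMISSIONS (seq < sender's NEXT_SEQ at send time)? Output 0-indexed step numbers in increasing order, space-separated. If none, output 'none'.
Step 1: SEND seq=1000 -> fresh
Step 2: DROP seq=0 -> fresh
Step 3: SEND seq=54 -> fresh
Step 4: SEND seq=0 -> retransmit
Step 5: SEND seq=80 -> fresh
Step 6: SEND seq=0 -> retransmit
Step 7: SEND seq=0 -> retransmit

Answer: 4 6 7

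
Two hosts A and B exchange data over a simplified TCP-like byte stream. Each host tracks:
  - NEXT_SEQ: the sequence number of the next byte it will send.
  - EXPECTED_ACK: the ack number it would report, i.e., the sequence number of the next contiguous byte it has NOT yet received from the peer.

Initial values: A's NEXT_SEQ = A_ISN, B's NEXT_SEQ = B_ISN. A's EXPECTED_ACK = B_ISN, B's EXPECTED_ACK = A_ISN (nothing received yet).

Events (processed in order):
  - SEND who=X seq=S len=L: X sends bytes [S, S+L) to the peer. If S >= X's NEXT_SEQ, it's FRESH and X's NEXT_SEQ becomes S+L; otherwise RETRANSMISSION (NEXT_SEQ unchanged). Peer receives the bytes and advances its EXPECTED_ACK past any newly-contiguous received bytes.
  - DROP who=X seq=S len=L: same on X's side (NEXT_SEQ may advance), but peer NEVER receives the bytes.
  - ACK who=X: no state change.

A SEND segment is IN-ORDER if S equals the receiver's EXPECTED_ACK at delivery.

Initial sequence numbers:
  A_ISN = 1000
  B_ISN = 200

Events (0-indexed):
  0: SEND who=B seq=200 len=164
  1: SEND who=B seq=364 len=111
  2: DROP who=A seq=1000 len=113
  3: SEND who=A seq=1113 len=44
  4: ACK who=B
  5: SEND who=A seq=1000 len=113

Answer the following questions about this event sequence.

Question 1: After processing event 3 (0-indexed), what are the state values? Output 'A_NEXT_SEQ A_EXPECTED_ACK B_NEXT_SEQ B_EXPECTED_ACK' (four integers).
After event 0: A_seq=1000 A_ack=364 B_seq=364 B_ack=1000
After event 1: A_seq=1000 A_ack=475 B_seq=475 B_ack=1000
After event 2: A_seq=1113 A_ack=475 B_seq=475 B_ack=1000
After event 3: A_seq=1157 A_ack=475 B_seq=475 B_ack=1000

1157 475 475 1000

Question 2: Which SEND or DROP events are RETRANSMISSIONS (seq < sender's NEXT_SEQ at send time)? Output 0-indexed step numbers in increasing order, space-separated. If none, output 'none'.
Answer: 5

Derivation:
Step 0: SEND seq=200 -> fresh
Step 1: SEND seq=364 -> fresh
Step 2: DROP seq=1000 -> fresh
Step 3: SEND seq=1113 -> fresh
Step 5: SEND seq=1000 -> retransmit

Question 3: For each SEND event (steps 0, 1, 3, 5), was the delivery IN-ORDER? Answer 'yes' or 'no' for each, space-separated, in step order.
Answer: yes yes no yes

Derivation:
Step 0: SEND seq=200 -> in-order
Step 1: SEND seq=364 -> in-order
Step 3: SEND seq=1113 -> out-of-order
Step 5: SEND seq=1000 -> in-order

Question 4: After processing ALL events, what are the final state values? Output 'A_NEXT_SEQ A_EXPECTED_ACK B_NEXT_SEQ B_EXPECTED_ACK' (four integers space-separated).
After event 0: A_seq=1000 A_ack=364 B_seq=364 B_ack=1000
After event 1: A_seq=1000 A_ack=475 B_seq=475 B_ack=1000
After event 2: A_seq=1113 A_ack=475 B_seq=475 B_ack=1000
After event 3: A_seq=1157 A_ack=475 B_seq=475 B_ack=1000
After event 4: A_seq=1157 A_ack=475 B_seq=475 B_ack=1000
After event 5: A_seq=1157 A_ack=475 B_seq=475 B_ack=1157

Answer: 1157 475 475 1157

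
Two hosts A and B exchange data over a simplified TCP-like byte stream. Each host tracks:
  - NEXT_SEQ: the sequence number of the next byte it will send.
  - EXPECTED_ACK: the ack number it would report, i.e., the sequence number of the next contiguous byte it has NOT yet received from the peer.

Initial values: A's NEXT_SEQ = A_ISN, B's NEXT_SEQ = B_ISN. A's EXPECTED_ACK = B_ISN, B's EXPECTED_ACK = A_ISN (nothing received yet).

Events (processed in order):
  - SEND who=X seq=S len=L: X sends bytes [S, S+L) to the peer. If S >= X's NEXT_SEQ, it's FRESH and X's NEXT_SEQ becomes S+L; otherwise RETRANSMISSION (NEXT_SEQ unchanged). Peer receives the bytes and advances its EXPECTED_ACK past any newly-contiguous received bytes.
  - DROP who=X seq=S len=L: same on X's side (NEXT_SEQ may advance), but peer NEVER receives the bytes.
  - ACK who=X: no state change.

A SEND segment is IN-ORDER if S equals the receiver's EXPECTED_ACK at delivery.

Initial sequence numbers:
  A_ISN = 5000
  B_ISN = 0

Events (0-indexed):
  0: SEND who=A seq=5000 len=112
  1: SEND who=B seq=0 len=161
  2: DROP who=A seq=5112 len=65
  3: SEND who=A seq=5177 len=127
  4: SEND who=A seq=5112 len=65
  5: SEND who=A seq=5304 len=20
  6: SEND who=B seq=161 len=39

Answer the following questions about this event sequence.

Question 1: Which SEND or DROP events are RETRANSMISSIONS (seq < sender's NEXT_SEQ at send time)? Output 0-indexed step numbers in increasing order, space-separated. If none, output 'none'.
Step 0: SEND seq=5000 -> fresh
Step 1: SEND seq=0 -> fresh
Step 2: DROP seq=5112 -> fresh
Step 3: SEND seq=5177 -> fresh
Step 4: SEND seq=5112 -> retransmit
Step 5: SEND seq=5304 -> fresh
Step 6: SEND seq=161 -> fresh

Answer: 4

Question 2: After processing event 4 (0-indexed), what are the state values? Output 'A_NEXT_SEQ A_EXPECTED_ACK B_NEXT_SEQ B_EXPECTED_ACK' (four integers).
After event 0: A_seq=5112 A_ack=0 B_seq=0 B_ack=5112
After event 1: A_seq=5112 A_ack=161 B_seq=161 B_ack=5112
After event 2: A_seq=5177 A_ack=161 B_seq=161 B_ack=5112
After event 3: A_seq=5304 A_ack=161 B_seq=161 B_ack=5112
After event 4: A_seq=5304 A_ack=161 B_seq=161 B_ack=5304

5304 161 161 5304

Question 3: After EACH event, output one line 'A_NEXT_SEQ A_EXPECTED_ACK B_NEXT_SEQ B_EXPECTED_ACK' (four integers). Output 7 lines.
5112 0 0 5112
5112 161 161 5112
5177 161 161 5112
5304 161 161 5112
5304 161 161 5304
5324 161 161 5324
5324 200 200 5324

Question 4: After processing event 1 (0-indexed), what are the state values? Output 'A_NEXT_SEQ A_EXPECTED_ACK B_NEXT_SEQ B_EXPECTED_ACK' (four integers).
After event 0: A_seq=5112 A_ack=0 B_seq=0 B_ack=5112
After event 1: A_seq=5112 A_ack=161 B_seq=161 B_ack=5112

5112 161 161 5112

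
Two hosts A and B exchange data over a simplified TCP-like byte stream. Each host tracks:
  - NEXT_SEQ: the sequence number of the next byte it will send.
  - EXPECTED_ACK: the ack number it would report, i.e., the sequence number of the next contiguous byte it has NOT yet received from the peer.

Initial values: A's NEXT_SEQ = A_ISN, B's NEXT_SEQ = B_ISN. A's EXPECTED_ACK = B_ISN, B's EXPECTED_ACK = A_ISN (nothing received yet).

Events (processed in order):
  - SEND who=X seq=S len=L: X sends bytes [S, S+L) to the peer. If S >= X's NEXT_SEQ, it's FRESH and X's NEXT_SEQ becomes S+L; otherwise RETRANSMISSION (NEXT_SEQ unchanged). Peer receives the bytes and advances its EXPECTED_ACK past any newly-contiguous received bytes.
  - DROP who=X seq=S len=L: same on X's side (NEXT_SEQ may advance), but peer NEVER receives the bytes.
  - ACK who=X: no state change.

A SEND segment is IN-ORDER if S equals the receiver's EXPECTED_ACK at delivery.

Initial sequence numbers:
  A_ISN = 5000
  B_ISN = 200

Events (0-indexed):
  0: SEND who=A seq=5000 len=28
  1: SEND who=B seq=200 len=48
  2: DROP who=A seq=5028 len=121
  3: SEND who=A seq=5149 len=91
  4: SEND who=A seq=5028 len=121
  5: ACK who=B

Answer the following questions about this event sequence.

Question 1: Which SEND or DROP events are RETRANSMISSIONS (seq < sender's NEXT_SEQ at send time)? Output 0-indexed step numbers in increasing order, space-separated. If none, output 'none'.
Answer: 4

Derivation:
Step 0: SEND seq=5000 -> fresh
Step 1: SEND seq=200 -> fresh
Step 2: DROP seq=5028 -> fresh
Step 3: SEND seq=5149 -> fresh
Step 4: SEND seq=5028 -> retransmit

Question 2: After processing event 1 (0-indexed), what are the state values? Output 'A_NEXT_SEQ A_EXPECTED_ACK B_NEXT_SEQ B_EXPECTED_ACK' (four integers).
After event 0: A_seq=5028 A_ack=200 B_seq=200 B_ack=5028
After event 1: A_seq=5028 A_ack=248 B_seq=248 B_ack=5028

5028 248 248 5028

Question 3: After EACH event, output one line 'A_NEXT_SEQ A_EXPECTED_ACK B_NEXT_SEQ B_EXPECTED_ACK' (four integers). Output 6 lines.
5028 200 200 5028
5028 248 248 5028
5149 248 248 5028
5240 248 248 5028
5240 248 248 5240
5240 248 248 5240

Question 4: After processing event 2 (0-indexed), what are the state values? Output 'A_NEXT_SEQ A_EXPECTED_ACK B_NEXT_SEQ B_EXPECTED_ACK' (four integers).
After event 0: A_seq=5028 A_ack=200 B_seq=200 B_ack=5028
After event 1: A_seq=5028 A_ack=248 B_seq=248 B_ack=5028
After event 2: A_seq=5149 A_ack=248 B_seq=248 B_ack=5028

5149 248 248 5028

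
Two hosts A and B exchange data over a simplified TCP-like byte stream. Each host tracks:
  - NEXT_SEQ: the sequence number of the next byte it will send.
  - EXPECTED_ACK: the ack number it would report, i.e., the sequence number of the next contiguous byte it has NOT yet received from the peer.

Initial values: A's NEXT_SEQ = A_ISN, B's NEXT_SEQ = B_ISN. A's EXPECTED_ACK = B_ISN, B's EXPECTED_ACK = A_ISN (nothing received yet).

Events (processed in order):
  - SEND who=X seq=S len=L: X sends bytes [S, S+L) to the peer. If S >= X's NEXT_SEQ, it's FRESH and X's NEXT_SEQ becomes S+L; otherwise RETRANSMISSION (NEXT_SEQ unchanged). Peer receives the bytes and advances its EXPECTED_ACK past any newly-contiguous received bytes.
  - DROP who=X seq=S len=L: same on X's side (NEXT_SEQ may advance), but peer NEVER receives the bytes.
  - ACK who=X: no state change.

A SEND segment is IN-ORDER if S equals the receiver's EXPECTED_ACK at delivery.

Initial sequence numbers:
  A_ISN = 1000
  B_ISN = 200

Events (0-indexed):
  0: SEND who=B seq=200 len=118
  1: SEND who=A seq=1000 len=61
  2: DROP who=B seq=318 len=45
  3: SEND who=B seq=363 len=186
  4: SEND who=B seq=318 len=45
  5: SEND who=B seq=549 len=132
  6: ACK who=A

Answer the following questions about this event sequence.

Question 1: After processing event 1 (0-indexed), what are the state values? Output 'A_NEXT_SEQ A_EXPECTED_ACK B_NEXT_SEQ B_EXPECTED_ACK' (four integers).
After event 0: A_seq=1000 A_ack=318 B_seq=318 B_ack=1000
After event 1: A_seq=1061 A_ack=318 B_seq=318 B_ack=1061

1061 318 318 1061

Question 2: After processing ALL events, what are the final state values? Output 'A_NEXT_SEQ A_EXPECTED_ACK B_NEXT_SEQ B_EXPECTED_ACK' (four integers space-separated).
Answer: 1061 681 681 1061

Derivation:
After event 0: A_seq=1000 A_ack=318 B_seq=318 B_ack=1000
After event 1: A_seq=1061 A_ack=318 B_seq=318 B_ack=1061
After event 2: A_seq=1061 A_ack=318 B_seq=363 B_ack=1061
After event 3: A_seq=1061 A_ack=318 B_seq=549 B_ack=1061
After event 4: A_seq=1061 A_ack=549 B_seq=549 B_ack=1061
After event 5: A_seq=1061 A_ack=681 B_seq=681 B_ack=1061
After event 6: A_seq=1061 A_ack=681 B_seq=681 B_ack=1061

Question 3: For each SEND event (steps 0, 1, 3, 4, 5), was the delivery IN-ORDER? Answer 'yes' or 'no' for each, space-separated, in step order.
Step 0: SEND seq=200 -> in-order
Step 1: SEND seq=1000 -> in-order
Step 3: SEND seq=363 -> out-of-order
Step 4: SEND seq=318 -> in-order
Step 5: SEND seq=549 -> in-order

Answer: yes yes no yes yes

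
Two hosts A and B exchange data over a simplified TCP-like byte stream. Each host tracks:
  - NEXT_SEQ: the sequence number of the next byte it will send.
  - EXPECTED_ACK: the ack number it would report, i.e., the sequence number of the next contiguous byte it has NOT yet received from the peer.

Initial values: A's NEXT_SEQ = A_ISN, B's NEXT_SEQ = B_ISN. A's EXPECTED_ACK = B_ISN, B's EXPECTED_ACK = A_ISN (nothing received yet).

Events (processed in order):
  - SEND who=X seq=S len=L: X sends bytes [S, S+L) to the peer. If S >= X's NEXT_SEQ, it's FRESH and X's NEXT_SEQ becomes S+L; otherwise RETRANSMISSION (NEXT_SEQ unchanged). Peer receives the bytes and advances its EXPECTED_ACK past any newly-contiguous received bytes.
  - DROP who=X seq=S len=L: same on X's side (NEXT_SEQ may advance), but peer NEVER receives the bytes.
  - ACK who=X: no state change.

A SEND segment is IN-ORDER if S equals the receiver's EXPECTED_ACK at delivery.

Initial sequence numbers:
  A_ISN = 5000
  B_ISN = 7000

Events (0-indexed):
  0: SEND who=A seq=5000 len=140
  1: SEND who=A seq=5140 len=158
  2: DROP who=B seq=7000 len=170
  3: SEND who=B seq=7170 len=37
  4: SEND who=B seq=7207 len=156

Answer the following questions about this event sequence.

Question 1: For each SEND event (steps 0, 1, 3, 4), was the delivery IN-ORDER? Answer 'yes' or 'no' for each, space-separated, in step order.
Step 0: SEND seq=5000 -> in-order
Step 1: SEND seq=5140 -> in-order
Step 3: SEND seq=7170 -> out-of-order
Step 4: SEND seq=7207 -> out-of-order

Answer: yes yes no no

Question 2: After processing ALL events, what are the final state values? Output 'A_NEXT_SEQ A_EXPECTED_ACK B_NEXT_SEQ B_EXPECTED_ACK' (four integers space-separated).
Answer: 5298 7000 7363 5298

Derivation:
After event 0: A_seq=5140 A_ack=7000 B_seq=7000 B_ack=5140
After event 1: A_seq=5298 A_ack=7000 B_seq=7000 B_ack=5298
After event 2: A_seq=5298 A_ack=7000 B_seq=7170 B_ack=5298
After event 3: A_seq=5298 A_ack=7000 B_seq=7207 B_ack=5298
After event 4: A_seq=5298 A_ack=7000 B_seq=7363 B_ack=5298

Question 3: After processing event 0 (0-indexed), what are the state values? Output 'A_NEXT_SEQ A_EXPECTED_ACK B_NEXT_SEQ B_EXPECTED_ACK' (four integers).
After event 0: A_seq=5140 A_ack=7000 B_seq=7000 B_ack=5140

5140 7000 7000 5140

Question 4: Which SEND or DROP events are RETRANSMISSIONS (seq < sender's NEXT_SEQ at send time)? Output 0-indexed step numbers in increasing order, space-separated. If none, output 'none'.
Step 0: SEND seq=5000 -> fresh
Step 1: SEND seq=5140 -> fresh
Step 2: DROP seq=7000 -> fresh
Step 3: SEND seq=7170 -> fresh
Step 4: SEND seq=7207 -> fresh

Answer: none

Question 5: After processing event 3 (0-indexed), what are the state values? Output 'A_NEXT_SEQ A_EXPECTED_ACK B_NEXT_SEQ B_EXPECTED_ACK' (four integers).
After event 0: A_seq=5140 A_ack=7000 B_seq=7000 B_ack=5140
After event 1: A_seq=5298 A_ack=7000 B_seq=7000 B_ack=5298
After event 2: A_seq=5298 A_ack=7000 B_seq=7170 B_ack=5298
After event 3: A_seq=5298 A_ack=7000 B_seq=7207 B_ack=5298

5298 7000 7207 5298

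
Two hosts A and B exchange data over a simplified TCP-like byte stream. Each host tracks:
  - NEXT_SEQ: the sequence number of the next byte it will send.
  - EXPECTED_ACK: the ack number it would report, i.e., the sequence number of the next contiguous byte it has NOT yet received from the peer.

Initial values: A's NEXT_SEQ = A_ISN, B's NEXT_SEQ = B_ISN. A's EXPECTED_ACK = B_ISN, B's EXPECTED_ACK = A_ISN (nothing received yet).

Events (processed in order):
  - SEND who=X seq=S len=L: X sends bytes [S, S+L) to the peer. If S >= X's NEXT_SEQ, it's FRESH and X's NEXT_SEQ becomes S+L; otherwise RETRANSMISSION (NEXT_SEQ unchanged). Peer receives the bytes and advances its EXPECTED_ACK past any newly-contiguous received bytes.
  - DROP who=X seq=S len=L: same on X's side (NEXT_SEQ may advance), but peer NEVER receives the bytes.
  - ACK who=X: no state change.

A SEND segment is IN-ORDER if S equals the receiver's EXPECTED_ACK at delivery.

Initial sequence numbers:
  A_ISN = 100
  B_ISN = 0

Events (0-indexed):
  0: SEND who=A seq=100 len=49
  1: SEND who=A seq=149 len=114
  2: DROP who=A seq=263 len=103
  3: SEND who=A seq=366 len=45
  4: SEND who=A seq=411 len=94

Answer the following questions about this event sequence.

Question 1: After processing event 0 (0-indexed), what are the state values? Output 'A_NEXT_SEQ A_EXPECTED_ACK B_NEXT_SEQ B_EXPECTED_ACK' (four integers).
After event 0: A_seq=149 A_ack=0 B_seq=0 B_ack=149

149 0 0 149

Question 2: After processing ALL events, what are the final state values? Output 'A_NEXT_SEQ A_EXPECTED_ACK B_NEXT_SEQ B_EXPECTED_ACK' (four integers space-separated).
After event 0: A_seq=149 A_ack=0 B_seq=0 B_ack=149
After event 1: A_seq=263 A_ack=0 B_seq=0 B_ack=263
After event 2: A_seq=366 A_ack=0 B_seq=0 B_ack=263
After event 3: A_seq=411 A_ack=0 B_seq=0 B_ack=263
After event 4: A_seq=505 A_ack=0 B_seq=0 B_ack=263

Answer: 505 0 0 263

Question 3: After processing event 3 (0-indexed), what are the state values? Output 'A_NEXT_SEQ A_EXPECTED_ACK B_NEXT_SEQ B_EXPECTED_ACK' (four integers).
After event 0: A_seq=149 A_ack=0 B_seq=0 B_ack=149
After event 1: A_seq=263 A_ack=0 B_seq=0 B_ack=263
After event 2: A_seq=366 A_ack=0 B_seq=0 B_ack=263
After event 3: A_seq=411 A_ack=0 B_seq=0 B_ack=263

411 0 0 263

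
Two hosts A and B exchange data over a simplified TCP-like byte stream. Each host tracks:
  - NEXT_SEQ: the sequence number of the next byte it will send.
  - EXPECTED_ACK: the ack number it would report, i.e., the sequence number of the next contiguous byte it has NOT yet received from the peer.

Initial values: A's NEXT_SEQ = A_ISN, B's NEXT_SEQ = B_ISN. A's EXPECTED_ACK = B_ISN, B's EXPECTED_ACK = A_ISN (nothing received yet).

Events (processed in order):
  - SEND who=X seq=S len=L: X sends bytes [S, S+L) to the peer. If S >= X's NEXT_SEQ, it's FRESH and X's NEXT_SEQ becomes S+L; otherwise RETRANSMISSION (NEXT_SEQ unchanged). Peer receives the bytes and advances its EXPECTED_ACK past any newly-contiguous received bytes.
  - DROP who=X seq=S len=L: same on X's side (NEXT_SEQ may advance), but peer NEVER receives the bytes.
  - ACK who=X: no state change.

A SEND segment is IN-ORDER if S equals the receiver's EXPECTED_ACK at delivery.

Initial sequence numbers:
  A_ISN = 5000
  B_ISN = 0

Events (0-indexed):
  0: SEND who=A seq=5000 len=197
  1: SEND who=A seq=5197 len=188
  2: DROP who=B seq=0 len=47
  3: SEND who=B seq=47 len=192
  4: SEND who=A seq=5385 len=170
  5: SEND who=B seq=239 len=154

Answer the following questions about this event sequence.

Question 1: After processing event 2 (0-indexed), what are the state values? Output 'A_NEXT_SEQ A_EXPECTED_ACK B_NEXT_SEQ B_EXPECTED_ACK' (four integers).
After event 0: A_seq=5197 A_ack=0 B_seq=0 B_ack=5197
After event 1: A_seq=5385 A_ack=0 B_seq=0 B_ack=5385
After event 2: A_seq=5385 A_ack=0 B_seq=47 B_ack=5385

5385 0 47 5385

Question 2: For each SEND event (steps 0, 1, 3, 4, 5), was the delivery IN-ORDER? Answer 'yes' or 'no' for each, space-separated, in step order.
Step 0: SEND seq=5000 -> in-order
Step 1: SEND seq=5197 -> in-order
Step 3: SEND seq=47 -> out-of-order
Step 4: SEND seq=5385 -> in-order
Step 5: SEND seq=239 -> out-of-order

Answer: yes yes no yes no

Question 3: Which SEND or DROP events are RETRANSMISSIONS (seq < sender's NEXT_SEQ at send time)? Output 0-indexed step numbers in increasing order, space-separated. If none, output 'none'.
Step 0: SEND seq=5000 -> fresh
Step 1: SEND seq=5197 -> fresh
Step 2: DROP seq=0 -> fresh
Step 3: SEND seq=47 -> fresh
Step 4: SEND seq=5385 -> fresh
Step 5: SEND seq=239 -> fresh

Answer: none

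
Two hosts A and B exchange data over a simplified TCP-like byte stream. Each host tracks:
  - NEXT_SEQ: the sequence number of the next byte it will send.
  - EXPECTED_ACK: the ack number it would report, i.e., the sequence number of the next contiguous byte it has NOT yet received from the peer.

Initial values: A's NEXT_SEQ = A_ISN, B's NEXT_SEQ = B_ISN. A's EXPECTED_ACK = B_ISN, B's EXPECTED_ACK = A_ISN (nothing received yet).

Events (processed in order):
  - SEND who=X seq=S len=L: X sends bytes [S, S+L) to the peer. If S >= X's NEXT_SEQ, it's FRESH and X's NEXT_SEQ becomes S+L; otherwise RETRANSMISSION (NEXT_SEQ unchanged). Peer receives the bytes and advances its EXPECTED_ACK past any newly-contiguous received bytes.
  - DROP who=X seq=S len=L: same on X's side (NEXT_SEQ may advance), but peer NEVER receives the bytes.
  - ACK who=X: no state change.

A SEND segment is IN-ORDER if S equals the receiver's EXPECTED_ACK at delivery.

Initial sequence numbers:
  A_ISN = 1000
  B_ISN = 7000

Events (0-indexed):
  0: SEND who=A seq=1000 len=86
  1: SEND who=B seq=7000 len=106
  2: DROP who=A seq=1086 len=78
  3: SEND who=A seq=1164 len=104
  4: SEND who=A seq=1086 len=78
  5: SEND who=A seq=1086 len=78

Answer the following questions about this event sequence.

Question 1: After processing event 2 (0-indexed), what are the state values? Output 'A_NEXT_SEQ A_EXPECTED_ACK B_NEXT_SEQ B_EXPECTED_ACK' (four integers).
After event 0: A_seq=1086 A_ack=7000 B_seq=7000 B_ack=1086
After event 1: A_seq=1086 A_ack=7106 B_seq=7106 B_ack=1086
After event 2: A_seq=1164 A_ack=7106 B_seq=7106 B_ack=1086

1164 7106 7106 1086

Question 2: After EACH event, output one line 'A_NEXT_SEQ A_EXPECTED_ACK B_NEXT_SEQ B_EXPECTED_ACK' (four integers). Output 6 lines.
1086 7000 7000 1086
1086 7106 7106 1086
1164 7106 7106 1086
1268 7106 7106 1086
1268 7106 7106 1268
1268 7106 7106 1268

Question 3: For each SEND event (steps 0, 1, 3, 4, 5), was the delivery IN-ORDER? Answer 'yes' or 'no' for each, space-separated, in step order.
Step 0: SEND seq=1000 -> in-order
Step 1: SEND seq=7000 -> in-order
Step 3: SEND seq=1164 -> out-of-order
Step 4: SEND seq=1086 -> in-order
Step 5: SEND seq=1086 -> out-of-order

Answer: yes yes no yes no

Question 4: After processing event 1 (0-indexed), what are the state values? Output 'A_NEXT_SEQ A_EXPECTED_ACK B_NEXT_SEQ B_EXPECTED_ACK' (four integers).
After event 0: A_seq=1086 A_ack=7000 B_seq=7000 B_ack=1086
After event 1: A_seq=1086 A_ack=7106 B_seq=7106 B_ack=1086

1086 7106 7106 1086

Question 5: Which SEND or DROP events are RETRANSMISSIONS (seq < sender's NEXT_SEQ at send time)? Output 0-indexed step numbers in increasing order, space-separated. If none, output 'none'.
Answer: 4 5

Derivation:
Step 0: SEND seq=1000 -> fresh
Step 1: SEND seq=7000 -> fresh
Step 2: DROP seq=1086 -> fresh
Step 3: SEND seq=1164 -> fresh
Step 4: SEND seq=1086 -> retransmit
Step 5: SEND seq=1086 -> retransmit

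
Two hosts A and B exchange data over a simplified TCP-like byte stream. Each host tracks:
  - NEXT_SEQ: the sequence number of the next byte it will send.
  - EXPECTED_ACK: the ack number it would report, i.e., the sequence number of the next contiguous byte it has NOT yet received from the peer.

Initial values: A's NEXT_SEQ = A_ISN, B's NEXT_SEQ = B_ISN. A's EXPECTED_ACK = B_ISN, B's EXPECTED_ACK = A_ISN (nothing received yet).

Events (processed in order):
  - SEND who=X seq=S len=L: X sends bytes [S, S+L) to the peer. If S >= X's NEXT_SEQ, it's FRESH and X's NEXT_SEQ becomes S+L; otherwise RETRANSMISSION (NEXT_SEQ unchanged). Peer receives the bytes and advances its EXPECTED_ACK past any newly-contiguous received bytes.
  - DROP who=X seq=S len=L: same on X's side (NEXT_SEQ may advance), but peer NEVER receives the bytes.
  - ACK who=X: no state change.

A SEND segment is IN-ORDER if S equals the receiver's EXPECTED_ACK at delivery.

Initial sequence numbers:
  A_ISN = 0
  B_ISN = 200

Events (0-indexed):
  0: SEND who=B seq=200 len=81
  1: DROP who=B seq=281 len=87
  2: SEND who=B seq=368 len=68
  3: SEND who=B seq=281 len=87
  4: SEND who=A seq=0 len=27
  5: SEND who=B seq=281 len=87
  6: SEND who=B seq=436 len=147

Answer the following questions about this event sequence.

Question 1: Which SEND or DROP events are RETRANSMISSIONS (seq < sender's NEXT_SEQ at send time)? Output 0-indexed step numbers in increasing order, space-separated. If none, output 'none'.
Step 0: SEND seq=200 -> fresh
Step 1: DROP seq=281 -> fresh
Step 2: SEND seq=368 -> fresh
Step 3: SEND seq=281 -> retransmit
Step 4: SEND seq=0 -> fresh
Step 5: SEND seq=281 -> retransmit
Step 6: SEND seq=436 -> fresh

Answer: 3 5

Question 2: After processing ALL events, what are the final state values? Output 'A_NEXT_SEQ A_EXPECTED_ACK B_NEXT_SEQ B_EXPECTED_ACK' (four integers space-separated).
After event 0: A_seq=0 A_ack=281 B_seq=281 B_ack=0
After event 1: A_seq=0 A_ack=281 B_seq=368 B_ack=0
After event 2: A_seq=0 A_ack=281 B_seq=436 B_ack=0
After event 3: A_seq=0 A_ack=436 B_seq=436 B_ack=0
After event 4: A_seq=27 A_ack=436 B_seq=436 B_ack=27
After event 5: A_seq=27 A_ack=436 B_seq=436 B_ack=27
After event 6: A_seq=27 A_ack=583 B_seq=583 B_ack=27

Answer: 27 583 583 27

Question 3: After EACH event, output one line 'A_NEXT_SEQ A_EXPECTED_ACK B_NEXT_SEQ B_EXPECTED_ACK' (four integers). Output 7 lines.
0 281 281 0
0 281 368 0
0 281 436 0
0 436 436 0
27 436 436 27
27 436 436 27
27 583 583 27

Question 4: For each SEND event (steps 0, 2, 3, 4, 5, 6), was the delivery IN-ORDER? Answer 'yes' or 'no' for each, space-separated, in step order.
Step 0: SEND seq=200 -> in-order
Step 2: SEND seq=368 -> out-of-order
Step 3: SEND seq=281 -> in-order
Step 4: SEND seq=0 -> in-order
Step 5: SEND seq=281 -> out-of-order
Step 6: SEND seq=436 -> in-order

Answer: yes no yes yes no yes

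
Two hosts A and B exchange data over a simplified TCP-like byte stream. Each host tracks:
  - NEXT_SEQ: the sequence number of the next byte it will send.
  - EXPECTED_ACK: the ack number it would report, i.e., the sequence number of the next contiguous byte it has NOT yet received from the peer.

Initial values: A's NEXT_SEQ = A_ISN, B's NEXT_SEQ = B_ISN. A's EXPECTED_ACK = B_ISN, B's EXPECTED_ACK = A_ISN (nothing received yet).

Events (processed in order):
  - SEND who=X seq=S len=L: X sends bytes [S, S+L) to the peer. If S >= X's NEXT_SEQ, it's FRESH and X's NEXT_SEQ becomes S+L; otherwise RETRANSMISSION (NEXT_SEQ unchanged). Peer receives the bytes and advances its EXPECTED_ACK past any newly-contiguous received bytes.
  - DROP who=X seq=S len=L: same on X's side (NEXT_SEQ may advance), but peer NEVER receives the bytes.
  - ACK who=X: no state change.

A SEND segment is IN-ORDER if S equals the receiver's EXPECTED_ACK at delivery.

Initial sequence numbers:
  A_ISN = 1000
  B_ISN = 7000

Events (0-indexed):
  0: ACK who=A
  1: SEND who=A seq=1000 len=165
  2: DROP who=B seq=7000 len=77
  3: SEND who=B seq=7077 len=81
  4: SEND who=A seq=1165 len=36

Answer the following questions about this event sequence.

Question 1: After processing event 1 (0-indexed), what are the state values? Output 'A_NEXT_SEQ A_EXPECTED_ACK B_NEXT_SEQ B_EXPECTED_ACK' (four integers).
After event 0: A_seq=1000 A_ack=7000 B_seq=7000 B_ack=1000
After event 1: A_seq=1165 A_ack=7000 B_seq=7000 B_ack=1165

1165 7000 7000 1165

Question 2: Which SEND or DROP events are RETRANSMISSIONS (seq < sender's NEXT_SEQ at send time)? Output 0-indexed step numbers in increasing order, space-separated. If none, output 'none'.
Step 1: SEND seq=1000 -> fresh
Step 2: DROP seq=7000 -> fresh
Step 3: SEND seq=7077 -> fresh
Step 4: SEND seq=1165 -> fresh

Answer: none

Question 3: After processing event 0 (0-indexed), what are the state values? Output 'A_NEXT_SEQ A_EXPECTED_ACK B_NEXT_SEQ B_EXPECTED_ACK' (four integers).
After event 0: A_seq=1000 A_ack=7000 B_seq=7000 B_ack=1000

1000 7000 7000 1000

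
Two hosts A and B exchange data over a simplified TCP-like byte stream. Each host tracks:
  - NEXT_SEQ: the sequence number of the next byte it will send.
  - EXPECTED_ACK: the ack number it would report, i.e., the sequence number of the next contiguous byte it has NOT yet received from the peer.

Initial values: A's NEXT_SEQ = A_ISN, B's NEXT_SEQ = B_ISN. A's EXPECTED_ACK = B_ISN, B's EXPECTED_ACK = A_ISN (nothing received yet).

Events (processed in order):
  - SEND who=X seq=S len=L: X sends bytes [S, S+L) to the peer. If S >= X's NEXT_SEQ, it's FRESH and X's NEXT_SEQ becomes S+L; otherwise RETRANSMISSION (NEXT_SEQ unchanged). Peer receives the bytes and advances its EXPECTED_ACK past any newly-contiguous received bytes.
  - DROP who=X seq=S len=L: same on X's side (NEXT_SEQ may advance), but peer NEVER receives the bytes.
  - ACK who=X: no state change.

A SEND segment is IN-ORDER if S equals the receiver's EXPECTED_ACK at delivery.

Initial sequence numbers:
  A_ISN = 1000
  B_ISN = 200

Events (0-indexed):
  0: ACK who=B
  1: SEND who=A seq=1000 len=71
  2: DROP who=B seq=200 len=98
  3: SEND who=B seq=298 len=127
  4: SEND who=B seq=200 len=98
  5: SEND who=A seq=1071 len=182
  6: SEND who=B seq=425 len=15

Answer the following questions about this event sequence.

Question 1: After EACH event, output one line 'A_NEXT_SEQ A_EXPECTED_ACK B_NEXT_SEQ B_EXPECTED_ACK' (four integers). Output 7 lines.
1000 200 200 1000
1071 200 200 1071
1071 200 298 1071
1071 200 425 1071
1071 425 425 1071
1253 425 425 1253
1253 440 440 1253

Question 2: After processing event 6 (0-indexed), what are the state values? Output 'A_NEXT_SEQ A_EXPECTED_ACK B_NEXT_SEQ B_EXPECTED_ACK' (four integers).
After event 0: A_seq=1000 A_ack=200 B_seq=200 B_ack=1000
After event 1: A_seq=1071 A_ack=200 B_seq=200 B_ack=1071
After event 2: A_seq=1071 A_ack=200 B_seq=298 B_ack=1071
After event 3: A_seq=1071 A_ack=200 B_seq=425 B_ack=1071
After event 4: A_seq=1071 A_ack=425 B_seq=425 B_ack=1071
After event 5: A_seq=1253 A_ack=425 B_seq=425 B_ack=1253
After event 6: A_seq=1253 A_ack=440 B_seq=440 B_ack=1253

1253 440 440 1253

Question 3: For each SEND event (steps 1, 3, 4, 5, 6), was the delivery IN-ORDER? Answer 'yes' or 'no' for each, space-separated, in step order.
Answer: yes no yes yes yes

Derivation:
Step 1: SEND seq=1000 -> in-order
Step 3: SEND seq=298 -> out-of-order
Step 4: SEND seq=200 -> in-order
Step 5: SEND seq=1071 -> in-order
Step 6: SEND seq=425 -> in-order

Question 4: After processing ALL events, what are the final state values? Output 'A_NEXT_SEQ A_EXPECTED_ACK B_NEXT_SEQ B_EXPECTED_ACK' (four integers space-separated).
Answer: 1253 440 440 1253

Derivation:
After event 0: A_seq=1000 A_ack=200 B_seq=200 B_ack=1000
After event 1: A_seq=1071 A_ack=200 B_seq=200 B_ack=1071
After event 2: A_seq=1071 A_ack=200 B_seq=298 B_ack=1071
After event 3: A_seq=1071 A_ack=200 B_seq=425 B_ack=1071
After event 4: A_seq=1071 A_ack=425 B_seq=425 B_ack=1071
After event 5: A_seq=1253 A_ack=425 B_seq=425 B_ack=1253
After event 6: A_seq=1253 A_ack=440 B_seq=440 B_ack=1253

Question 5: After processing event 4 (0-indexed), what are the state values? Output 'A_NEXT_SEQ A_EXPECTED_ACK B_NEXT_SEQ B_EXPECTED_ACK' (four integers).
After event 0: A_seq=1000 A_ack=200 B_seq=200 B_ack=1000
After event 1: A_seq=1071 A_ack=200 B_seq=200 B_ack=1071
After event 2: A_seq=1071 A_ack=200 B_seq=298 B_ack=1071
After event 3: A_seq=1071 A_ack=200 B_seq=425 B_ack=1071
After event 4: A_seq=1071 A_ack=425 B_seq=425 B_ack=1071

1071 425 425 1071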